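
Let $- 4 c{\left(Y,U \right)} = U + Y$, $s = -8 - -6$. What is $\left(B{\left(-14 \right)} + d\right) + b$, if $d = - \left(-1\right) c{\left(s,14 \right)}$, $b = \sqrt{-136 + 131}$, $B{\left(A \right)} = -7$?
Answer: $-10 + i \sqrt{5} \approx -10.0 + 2.2361 i$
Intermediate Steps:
$s = -2$ ($s = -8 + 6 = -2$)
$c{\left(Y,U \right)} = - \frac{U}{4} - \frac{Y}{4}$ ($c{\left(Y,U \right)} = - \frac{U + Y}{4} = - \frac{U}{4} - \frac{Y}{4}$)
$b = i \sqrt{5}$ ($b = \sqrt{-5} = i \sqrt{5} \approx 2.2361 i$)
$d = -3$ ($d = - \left(-1\right) \left(\left(- \frac{1}{4}\right) 14 - - \frac{1}{2}\right) = - \left(-1\right) \left(- \frac{7}{2} + \frac{1}{2}\right) = - \left(-1\right) \left(-3\right) = \left(-1\right) 3 = -3$)
$\left(B{\left(-14 \right)} + d\right) + b = \left(-7 - 3\right) + i \sqrt{5} = -10 + i \sqrt{5}$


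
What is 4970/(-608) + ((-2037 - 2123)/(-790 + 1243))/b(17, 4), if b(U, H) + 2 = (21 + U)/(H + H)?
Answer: -17441315/1514832 ≈ -11.514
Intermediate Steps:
b(U, H) = -2 + (21 + U)/(2*H) (b(U, H) = -2 + (21 + U)/(H + H) = -2 + (21 + U)/((2*H)) = -2 + (21 + U)*(1/(2*H)) = -2 + (21 + U)/(2*H))
4970/(-608) + ((-2037 - 2123)/(-790 + 1243))/b(17, 4) = 4970/(-608) + ((-2037 - 2123)/(-790 + 1243))/(((½)*(21 + 17 - 4*4)/4)) = 4970*(-1/608) + (-4160/453)/(((½)*(¼)*(21 + 17 - 16))) = -2485/304 + (-4160*1/453)/(((½)*(¼)*22)) = -2485/304 - 4160/(453*11/4) = -2485/304 - 4160/453*4/11 = -2485/304 - 16640/4983 = -17441315/1514832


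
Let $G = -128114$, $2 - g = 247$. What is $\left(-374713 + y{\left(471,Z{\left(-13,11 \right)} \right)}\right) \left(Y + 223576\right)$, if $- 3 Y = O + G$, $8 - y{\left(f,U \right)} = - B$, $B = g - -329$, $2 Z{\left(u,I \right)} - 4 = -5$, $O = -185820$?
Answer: $- \frac{368875063102}{3} \approx -1.2296 \cdot 10^{11}$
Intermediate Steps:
$g = -245$ ($g = 2 - 247 = -245$)
$Z{\left(u,I \right)} = - \frac{1}{2}$ ($Z{\left(u,I \right)} = 2 + \frac{1}{2} \left(-5\right) = 2 - \frac{5}{2} = - \frac{1}{2}$)
$B = 84$ ($B = -245 - -329 = -245 + 329 = 84$)
$y{\left(f,U \right)} = 92$ ($y{\left(f,U \right)} = 8 - \left(-1\right) 84 = 8 - -84 = 8 + 84 = 92$)
$Y = \frac{313934}{3}$ ($Y = - \frac{-185820 - 128114}{3} = \left(- \frac{1}{3}\right) \left(-313934\right) = \frac{313934}{3} \approx 1.0464 \cdot 10^{5}$)
$\left(-374713 + y{\left(471,Z{\left(-13,11 \right)} \right)}\right) \left(Y + 223576\right) = \left(-374713 + 92\right) \left(\frac{313934}{3} + 223576\right) = \left(-374621\right) \frac{984662}{3} = - \frac{368875063102}{3}$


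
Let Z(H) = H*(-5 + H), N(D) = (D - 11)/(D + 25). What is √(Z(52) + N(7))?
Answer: 7*√798/4 ≈ 49.436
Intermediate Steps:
N(D) = (-11 + D)/(25 + D)
√(Z(52) + N(7)) = √(52*(-5 + 52) + (-11 + 7)/(25 + 7)) = √(52*47 - 4/32) = √(2444 + (1/32)*(-4)) = √(2444 - ⅛) = √(19551/8) = 7*√798/4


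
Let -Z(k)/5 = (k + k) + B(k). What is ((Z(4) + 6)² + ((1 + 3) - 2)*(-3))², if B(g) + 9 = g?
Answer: 5625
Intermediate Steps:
B(g) = -9 + g
Z(k) = 45 - 15*k (Z(k) = -5*((k + k) + (-9 + k)) = -5*(2*k + (-9 + k)) = -5*(-9 + 3*k) = 45 - 15*k)
((Z(4) + 6)² + ((1 + 3) - 2)*(-3))² = (((45 - 15*4) + 6)² + ((1 + 3) - 2)*(-3))² = (((45 - 60) + 6)² + (4 - 2)*(-3))² = ((-15 + 6)² + 2*(-3))² = ((-9)² - 6)² = (81 - 6)² = 75² = 5625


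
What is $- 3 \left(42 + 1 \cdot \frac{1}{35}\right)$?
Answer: $- \frac{4413}{35} \approx -126.09$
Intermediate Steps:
$- 3 \left(42 + 1 \cdot \frac{1}{35}\right) = - 3 \left(42 + \frac{1}{35}\right) = \left(-3\right) \frac{1471}{35} = - \frac{4413}{35}$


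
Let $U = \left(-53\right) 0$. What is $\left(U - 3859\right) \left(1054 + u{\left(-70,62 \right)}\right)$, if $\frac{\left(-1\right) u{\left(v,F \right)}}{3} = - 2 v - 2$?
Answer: $-2469760$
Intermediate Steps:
$u{\left(v,F \right)} = 6 + 6 v$ ($u{\left(v,F \right)} = - 3 \left(- 2 v - 2\right) = - 3 \left(-2 - 2 v\right) = 6 + 6 v$)
$U = 0$
$\left(U - 3859\right) \left(1054 + u{\left(-70,62 \right)}\right) = \left(0 - 3859\right) \left(1054 + \left(6 + 6 \left(-70\right)\right)\right) = - 3859 \left(1054 + \left(6 - 420\right)\right) = - 3859 \left(1054 - 414\right) = \left(-3859\right) 640 = -2469760$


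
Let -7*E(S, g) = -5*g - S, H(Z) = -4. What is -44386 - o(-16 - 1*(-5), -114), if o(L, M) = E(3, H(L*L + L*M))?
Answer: -310685/7 ≈ -44384.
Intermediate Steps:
E(S, g) = S/7 + 5*g/7 (E(S, g) = -(-5*g - S)/7 = -(-S - 5*g)/7 = S/7 + 5*g/7)
o(L, M) = -17/7 (o(L, M) = (1/7)*3 + (5/7)*(-4) = 3/7 - 20/7 = -17/7)
-44386 - o(-16 - 1*(-5), -114) = -44386 - 1*(-17/7) = -44386 + 17/7 = -310685/7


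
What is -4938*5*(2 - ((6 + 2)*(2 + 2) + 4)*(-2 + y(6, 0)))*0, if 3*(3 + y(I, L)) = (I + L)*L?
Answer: 0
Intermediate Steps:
y(I, L) = -3 + L*(I + L)/3 (y(I, L) = -3 + ((I + L)*L)/3 = -3 + (L*(I + L))/3 = -3 + L*(I + L)/3)
-4938*5*(2 - ((6 + 2)*(2 + 2) + 4)*(-2 + y(6, 0)))*0 = -4938*5*(2 - ((6 + 2)*(2 + 2) + 4)*(-2 + (-3 + (⅓)*0² + (⅓)*6*0)))*0 = -4938*5*(2 - (8*4 + 4)*(-2 + (-3 + (⅓)*0 + 0)))*0 = -4938*5*(2 - (32 + 4)*(-2 + (-3 + 0 + 0)))*0 = -4938*5*(2 - 36*(-2 - 3))*0 = -4938*5*(2 - 36*(-5))*0 = -4938*5*(2 - 1*(-180))*0 = -4938*5*(2 + 180)*0 = -4938*5*182*0 = -4493580*0 = -4938*0 = 0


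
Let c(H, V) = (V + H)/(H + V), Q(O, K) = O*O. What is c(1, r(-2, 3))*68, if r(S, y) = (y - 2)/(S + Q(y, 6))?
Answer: 68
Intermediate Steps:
Q(O, K) = O²
r(S, y) = (-2 + y)/(S + y²) (r(S, y) = (y - 2)/(S + y²) = (-2 + y)/(S + y²))
c(H, V) = 1 (c(H, V) = (H + V)/(H + V) = 1)
c(1, r(-2, 3))*68 = 1*68 = 68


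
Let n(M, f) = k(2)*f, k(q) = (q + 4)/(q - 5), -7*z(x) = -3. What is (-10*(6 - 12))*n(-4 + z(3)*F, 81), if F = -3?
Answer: -9720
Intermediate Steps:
z(x) = 3/7 (z(x) = -⅐*(-3) = 3/7)
k(q) = (4 + q)/(-5 + q)
n(M, f) = -2*f (n(M, f) = ((4 + 2)/(-5 + 2))*f = (6/(-3))*f = (-⅓*6)*f = -2*f)
(-10*(6 - 12))*n(-4 + z(3)*F, 81) = (-10*(6 - 12))*(-2*81) = -10*(-6)*(-162) = 60*(-162) = -9720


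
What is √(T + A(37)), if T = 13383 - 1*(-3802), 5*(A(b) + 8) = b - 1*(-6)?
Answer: 2*√107410/5 ≈ 131.09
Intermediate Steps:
A(b) = -34/5 + b/5 (A(b) = -8 + (b - 1*(-6))/5 = -8 + (b + 6)/5 = -8 + (6 + b)/5 = -8 + (6/5 + b/5) = -34/5 + b/5)
T = 17185 (T = 13383 + 3802 = 17185)
√(T + A(37)) = √(17185 + (-34/5 + (⅕)*37)) = √(17185 + (-34/5 + 37/5)) = √(17185 + ⅗) = √(85928/5) = 2*√107410/5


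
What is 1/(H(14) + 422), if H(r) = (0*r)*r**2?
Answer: 1/422 ≈ 0.0023697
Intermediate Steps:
H(r) = 0 (H(r) = 0*r**2 = 0)
1/(H(14) + 422) = 1/(0 + 422) = 1/422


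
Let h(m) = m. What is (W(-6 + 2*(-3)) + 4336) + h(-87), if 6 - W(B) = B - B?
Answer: 4255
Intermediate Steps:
W(B) = 6 (W(B) = 6 - (B - B) = 6 - 1*0 = 6 + 0 = 6)
(W(-6 + 2*(-3)) + 4336) + h(-87) = (6 + 4336) - 87 = 4342 - 87 = 4255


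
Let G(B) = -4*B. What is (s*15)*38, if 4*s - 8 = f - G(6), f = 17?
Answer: 13965/2 ≈ 6982.5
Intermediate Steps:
s = 49/4 (s = 2 + (17 - (-4)*6)/4 = 2 + (17 - 1*(-24))/4 = 2 + (17 + 24)/4 = 2 + (¼)*41 = 2 + 41/4 = 49/4 ≈ 12.250)
(s*15)*38 = ((49/4)*15)*38 = (735/4)*38 = 13965/2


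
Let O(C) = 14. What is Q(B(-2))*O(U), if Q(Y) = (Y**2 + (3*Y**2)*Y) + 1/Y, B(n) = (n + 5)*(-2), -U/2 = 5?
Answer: -25711/3 ≈ -8570.3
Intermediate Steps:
U = -10 (U = -2*5 = -10)
B(n) = -10 - 2*n (B(n) = (5 + n)*(-2) = -10 - 2*n)
Q(Y) = 1/Y + Y**2 + 3*Y**3 (Q(Y) = (Y**2 + 3*Y**3) + 1/Y = 1/Y + Y**2 + 3*Y**3)
Q(B(-2))*O(U) = ((1 + (-10 - 2*(-2))**3*(1 + 3*(-10 - 2*(-2))))/(-10 - 2*(-2)))*14 = ((1 + (-10 + 4)**3*(1 + 3*(-10 + 4)))/(-10 + 4))*14 = ((1 + (-6)**3*(1 + 3*(-6)))/(-6))*14 = -(1 - 216*(1 - 18))/6*14 = -(1 - 216*(-17))/6*14 = -(1 + 3672)/6*14 = -1/6*3673*14 = -3673/6*14 = -25711/3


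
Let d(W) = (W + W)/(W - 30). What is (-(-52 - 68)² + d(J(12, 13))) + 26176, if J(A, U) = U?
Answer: 200166/17 ≈ 11774.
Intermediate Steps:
d(W) = 2*W/(-30 + W) (d(W) = (2*W)/(-30 + W) = 2*W/(-30 + W))
(-(-52 - 68)² + d(J(12, 13))) + 26176 = (-(-52 - 68)² + 2*13/(-30 + 13)) + 26176 = (-1*(-120)² + 2*13/(-17)) + 26176 = (-1*14400 + 2*13*(-1/17)) + 26176 = (-14400 - 26/17) + 26176 = -244826/17 + 26176 = 200166/17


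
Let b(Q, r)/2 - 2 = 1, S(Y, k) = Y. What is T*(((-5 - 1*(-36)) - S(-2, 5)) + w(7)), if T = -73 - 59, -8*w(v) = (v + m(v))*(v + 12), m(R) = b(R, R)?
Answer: -561/2 ≈ -280.50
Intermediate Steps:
b(Q, r) = 6 (b(Q, r) = 4 + 2*1 = 4 + 2 = 6)
m(R) = 6
w(v) = -(6 + v)*(12 + v)/8 (w(v) = -(v + 6)*(v + 12)/8 = -(6 + v)*(12 + v)/8)
T = -132
T*(((-5 - 1*(-36)) - S(-2, 5)) + w(7)) = -132*(((-5 - 1*(-36)) - 1*(-2)) + (-9 - 9/4*7 - ⅛*7²)) = -132*(((-5 + 36) + 2) + (-9 - 63/4 - ⅛*49)) = -132*((31 + 2) + (-9 - 63/4 - 49/8)) = -132*(33 - 247/8) = -132*17/8 = -561/2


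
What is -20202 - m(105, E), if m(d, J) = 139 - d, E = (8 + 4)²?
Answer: -20236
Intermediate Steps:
E = 144 (E = 12² = 144)
-20202 - m(105, E) = -20202 - (139 - 1*105) = -20202 - (139 - 105) = -20202 - 1*34 = -20202 - 34 = -20236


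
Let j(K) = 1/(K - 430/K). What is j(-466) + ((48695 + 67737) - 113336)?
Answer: 335491615/108363 ≈ 3096.0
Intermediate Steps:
j(-466) + ((48695 + 67737) - 113336) = -466/(-430 + (-466)²) + ((48695 + 67737) - 113336) = -466/(-430 + 217156) + (116432 - 113336) = -466/216726 + 3096 = -466*1/216726 + 3096 = -233/108363 + 3096 = 335491615/108363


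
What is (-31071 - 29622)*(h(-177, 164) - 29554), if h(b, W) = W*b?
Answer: 3555517326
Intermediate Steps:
(-31071 - 29622)*(h(-177, 164) - 29554) = (-31071 - 29622)*(164*(-177) - 29554) = -60693*(-29028 - 29554) = -60693*(-58582) = 3555517326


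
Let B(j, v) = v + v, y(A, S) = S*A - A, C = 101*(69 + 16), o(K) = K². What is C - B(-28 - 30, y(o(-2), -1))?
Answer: 8601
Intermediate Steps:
C = 8585 (C = 101*85 = 8585)
y(A, S) = -A + A*S (y(A, S) = A*S - A = -A + A*S)
B(j, v) = 2*v
C - B(-28 - 30, y(o(-2), -1)) = 8585 - 2*(-2)²*(-1 - 1) = 8585 - 2*4*(-2) = 8585 - 2*(-8) = 8585 - 1*(-16) = 8585 + 16 = 8601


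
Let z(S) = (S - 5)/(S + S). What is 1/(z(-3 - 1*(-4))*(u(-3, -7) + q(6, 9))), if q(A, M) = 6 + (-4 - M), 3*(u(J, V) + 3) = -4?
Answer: 3/68 ≈ 0.044118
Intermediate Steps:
u(J, V) = -13/3 (u(J, V) = -3 + (⅓)*(-4) = -3 - 4/3 = -13/3)
q(A, M) = 2 - M
z(S) = (-5 + S)/(2*S) (z(S) = (-5 + S)/((2*S)) = (-5 + S)*(1/(2*S)) = (-5 + S)/(2*S))
1/(z(-3 - 1*(-4))*(u(-3, -7) + q(6, 9))) = 1/(((-5 + (-3 - 1*(-4)))/(2*(-3 - 1*(-4))))*(-13/3 + (2 - 1*9))) = 1/(((-5 + (-3 + 4))/(2*(-3 + 4)))*(-13/3 + (2 - 9))) = 1/(((½)*(-5 + 1)/1)*(-13/3 - 7)) = 1/(((½)*1*(-4))*(-34/3)) = 1/(-2*(-34/3)) = 1/(68/3) = 3/68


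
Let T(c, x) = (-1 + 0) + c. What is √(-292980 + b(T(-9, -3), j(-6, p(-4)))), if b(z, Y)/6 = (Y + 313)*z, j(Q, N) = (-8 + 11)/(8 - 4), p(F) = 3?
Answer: 39*I*√205 ≈ 558.39*I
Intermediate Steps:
j(Q, N) = ¾ (j(Q, N) = 3/4 = 3*(¼) = ¾)
T(c, x) = -1 + c
b(z, Y) = 6*z*(313 + Y) (b(z, Y) = 6*((Y + 313)*z) = 6*((313 + Y)*z) = 6*(z*(313 + Y)) = 6*z*(313 + Y))
√(-292980 + b(T(-9, -3), j(-6, p(-4)))) = √(-292980 + 6*(-1 - 9)*(313 + ¾)) = √(-292980 + 6*(-10)*(1255/4)) = √(-292980 - 18825) = √(-311805) = 39*I*√205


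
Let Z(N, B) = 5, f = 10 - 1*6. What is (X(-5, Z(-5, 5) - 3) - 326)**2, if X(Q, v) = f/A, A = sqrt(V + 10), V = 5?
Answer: 1594156/15 - 2608*sqrt(15)/15 ≈ 1.0560e+5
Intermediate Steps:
f = 4 (f = 10 - 6 = 4)
A = sqrt(15) (A = sqrt(5 + 10) = sqrt(15) ≈ 3.8730)
X(Q, v) = 4*sqrt(15)/15 (X(Q, v) = 4/(sqrt(15)) = 4*(sqrt(15)/15) = 4*sqrt(15)/15)
(X(-5, Z(-5, 5) - 3) - 326)**2 = (4*sqrt(15)/15 - 326)**2 = (-326 + 4*sqrt(15)/15)**2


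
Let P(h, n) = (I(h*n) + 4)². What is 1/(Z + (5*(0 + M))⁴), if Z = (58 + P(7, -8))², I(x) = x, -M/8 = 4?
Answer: 1/662988644 ≈ 1.5083e-9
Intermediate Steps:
M = -32 (M = -8*4 = -32)
P(h, n) = (4 + h*n)² (P(h, n) = (h*n + 4)² = (4 + h*n)²)
Z = 7628644 (Z = (58 + (4 + 7*(-8))²)² = (58 + (4 - 56)²)² = (58 + (-52)²)² = (58 + 2704)² = 2762² = 7628644)
1/(Z + (5*(0 + M))⁴) = 1/(7628644 + (5*(0 - 32))⁴) = 1/(7628644 + (5*(-32))⁴) = 1/(7628644 + (-160)⁴) = 1/(7628644 + 655360000) = 1/662988644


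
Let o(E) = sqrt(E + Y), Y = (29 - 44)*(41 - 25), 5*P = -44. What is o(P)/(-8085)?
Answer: -2*I*sqrt(1555)/40425 ≈ -0.0019509*I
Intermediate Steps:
P = -44/5 (P = (1/5)*(-44) = -44/5 ≈ -8.8000)
Y = -240 (Y = -15*16 = -240)
o(E) = sqrt(-240 + E) (o(E) = sqrt(E - 240) = sqrt(-240 + E))
o(P)/(-8085) = sqrt(-240 - 44/5)/(-8085) = sqrt(-1244/5)*(-1/8085) = (2*I*sqrt(1555)/5)*(-1/8085) = -2*I*sqrt(1555)/40425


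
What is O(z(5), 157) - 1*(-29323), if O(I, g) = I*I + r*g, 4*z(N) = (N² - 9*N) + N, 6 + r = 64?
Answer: 615089/16 ≈ 38443.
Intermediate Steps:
r = 58 (r = -6 + 64 = 58)
z(N) = -2*N + N²/4 (z(N) = ((N² - 9*N) + N)/4 = (N² - 8*N)/4 = -2*N + N²/4)
O(I, g) = I² + 58*g (O(I, g) = I*I + 58*g = I² + 58*g)
O(z(5), 157) - 1*(-29323) = (((¼)*5*(-8 + 5))² + 58*157) - 1*(-29323) = (((¼)*5*(-3))² + 9106) + 29323 = ((-15/4)² + 9106) + 29323 = (225/16 + 9106) + 29323 = 145921/16 + 29323 = 615089/16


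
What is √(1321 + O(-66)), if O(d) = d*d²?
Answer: 5*I*√11447 ≈ 534.95*I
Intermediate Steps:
O(d) = d³
√(1321 + O(-66)) = √(1321 + (-66)³) = √(1321 - 287496) = √(-286175) = 5*I*√11447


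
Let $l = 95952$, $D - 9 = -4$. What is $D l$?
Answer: $479760$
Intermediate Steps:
$D = 5$ ($D = 9 - 4 = 5$)
$D l = 5 \cdot 95952 = 479760$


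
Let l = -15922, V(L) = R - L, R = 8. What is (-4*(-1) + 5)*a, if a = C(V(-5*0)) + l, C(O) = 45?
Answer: -142893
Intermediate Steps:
V(L) = 8 - L
a = -15877 (a = 45 - 15922 = -15877)
(-4*(-1) + 5)*a = (-4*(-1) + 5)*(-15877) = (4 + 5)*(-15877) = 9*(-15877) = -142893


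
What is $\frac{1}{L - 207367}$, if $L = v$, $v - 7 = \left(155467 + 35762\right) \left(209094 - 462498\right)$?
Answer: $- \frac{1}{48458400876} \approx -2.0636 \cdot 10^{-11}$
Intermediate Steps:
$v = -48458193509$ ($v = 7 + \left(155467 + 35762\right) \left(209094 - 462498\right) = 7 + 191229 \left(-253404\right) = 7 - 48458193516 = -48458193509$)
$L = -48458193509$
$\frac{1}{L - 207367} = \frac{1}{-48458193509 - 207367} = \frac{1}{-48458400876} = - \frac{1}{48458400876}$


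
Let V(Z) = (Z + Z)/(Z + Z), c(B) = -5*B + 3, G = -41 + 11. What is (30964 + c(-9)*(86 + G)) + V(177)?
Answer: 33653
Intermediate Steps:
G = -30
c(B) = 3 - 5*B
V(Z) = 1 (V(Z) = (2*Z)/((2*Z)) = (2*Z)*(1/(2*Z)) = 1)
(30964 + c(-9)*(86 + G)) + V(177) = (30964 + (3 - 5*(-9))*(86 - 30)) + 1 = (30964 + (3 + 45)*56) + 1 = (30964 + 48*56) + 1 = (30964 + 2688) + 1 = 33652 + 1 = 33653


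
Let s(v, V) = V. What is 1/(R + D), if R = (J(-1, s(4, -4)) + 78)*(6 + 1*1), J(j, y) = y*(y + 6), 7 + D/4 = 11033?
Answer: 1/44594 ≈ 2.2425e-5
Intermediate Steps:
D = 44104 (D = -28 + 4*11033 = -28 + 44132 = 44104)
J(j, y) = y*(6 + y)
R = 490 (R = (-4*(6 - 4) + 78)*(6 + 1*1) = (-4*2 + 78)*(6 + 1) = (-8 + 78)*7 = 70*7 = 490)
1/(R + D) = 1/(490 + 44104) = 1/44594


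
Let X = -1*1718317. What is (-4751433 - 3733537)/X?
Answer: 8484970/1718317 ≈ 4.9380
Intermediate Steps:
X = -1718317
(-4751433 - 3733537)/X = (-4751433 - 3733537)/(-1718317) = -8484970*(-1/1718317) = 8484970/1718317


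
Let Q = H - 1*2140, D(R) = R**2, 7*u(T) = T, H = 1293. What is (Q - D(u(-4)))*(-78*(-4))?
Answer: -12953928/49 ≈ -2.6437e+5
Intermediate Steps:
u(T) = T/7
Q = -847 (Q = 1293 - 1*2140 = 1293 - 2140 = -847)
(Q - D(u(-4)))*(-78*(-4)) = (-847 - ((1/7)*(-4))**2)*(-78*(-4)) = (-847 - (-4/7)**2)*312 = (-847 - 1*16/49)*312 = (-847 - 16/49)*312 = -41519/49*312 = -12953928/49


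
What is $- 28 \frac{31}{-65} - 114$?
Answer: $- \frac{6542}{65} \approx -100.65$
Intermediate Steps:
$- 28 \frac{31}{-65} - 114 = - 28 \cdot 31 \left(- \frac{1}{65}\right) - 114 = \left(-28\right) \left(- \frac{31}{65}\right) - 114 = \frac{868}{65} - 114 = - \frac{6542}{65}$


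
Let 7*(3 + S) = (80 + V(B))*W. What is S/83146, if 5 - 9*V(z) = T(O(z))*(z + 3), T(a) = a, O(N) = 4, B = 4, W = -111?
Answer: -12926/873033 ≈ -0.014806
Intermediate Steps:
V(z) = -7/9 - 4*z/9 (V(z) = 5/9 - 4*(z + 3)/9 = 5/9 - 4*(3 + z)/9 = 5/9 - (12 + 4*z)/9 = 5/9 + (-4/3 - 4*z/9) = -7/9 - 4*z/9)
S = -25852/21 (S = -3 + ((80 + (-7/9 - 4/9*4))*(-111))/7 = -3 + ((80 + (-7/9 - 16/9))*(-111))/7 = -3 + ((80 - 23/9)*(-111))/7 = -3 + ((697/9)*(-111))/7 = -3 + (⅐)*(-25789/3) = -3 - 25789/21 = -25852/21 ≈ -1231.0)
S/83146 = -25852/21/83146 = -25852/21*1/83146 = -12926/873033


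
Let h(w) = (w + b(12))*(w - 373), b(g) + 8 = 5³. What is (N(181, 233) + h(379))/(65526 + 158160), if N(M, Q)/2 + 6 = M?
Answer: 1663/111843 ≈ 0.014869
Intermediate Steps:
N(M, Q) = -12 + 2*M
b(g) = 117 (b(g) = -8 + 5³ = -8 + 125 = 117)
h(w) = (-373 + w)*(117 + w) (h(w) = (w + 117)*(w - 373) = (117 + w)*(-373 + w) = (-373 + w)*(117 + w))
(N(181, 233) + h(379))/(65526 + 158160) = ((-12 + 2*181) + (-43641 + 379² - 256*379))/(65526 + 158160) = ((-12 + 362) + (-43641 + 143641 - 97024))/223686 = (350 + 2976)*(1/223686) = 3326*(1/223686) = 1663/111843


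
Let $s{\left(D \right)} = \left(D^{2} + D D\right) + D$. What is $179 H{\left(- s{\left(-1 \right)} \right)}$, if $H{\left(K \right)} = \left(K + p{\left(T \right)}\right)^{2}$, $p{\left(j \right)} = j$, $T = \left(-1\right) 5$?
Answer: $6444$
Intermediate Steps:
$T = -5$
$s{\left(D \right)} = D + 2 D^{2}$ ($s{\left(D \right)} = \left(D^{2} + D^{2}\right) + D = 2 D^{2} + D = D + 2 D^{2}$)
$H{\left(K \right)} = \left(-5 + K\right)^{2}$ ($H{\left(K \right)} = \left(K - 5\right)^{2} = \left(-5 + K\right)^{2}$)
$179 H{\left(- s{\left(-1 \right)} \right)} = 179 \left(-5 - - (1 + 2 \left(-1\right))\right)^{2} = 179 \left(-5 - - (1 - 2)\right)^{2} = 179 \left(-5 - \left(-1\right) \left(-1\right)\right)^{2} = 179 \left(-5 - 1\right)^{2} = 179 \left(-6\right)^{2} = 179 \cdot 36 = 6444$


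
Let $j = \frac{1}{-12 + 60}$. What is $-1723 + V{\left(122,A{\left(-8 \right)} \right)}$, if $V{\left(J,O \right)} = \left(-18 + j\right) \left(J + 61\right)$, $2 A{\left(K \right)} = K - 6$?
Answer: $- \frac{80211}{16} \approx -5013.2$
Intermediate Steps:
$A{\left(K \right)} = -3 + \frac{K}{2}$ ($A{\left(K \right)} = \frac{K - 6}{2} = \frac{-6 + K}{2} = -3 + \frac{K}{2}$)
$j = \frac{1}{48} \approx 0.020833$
$V{\left(J,O \right)} = - \frac{52643}{48} - \frac{863 J}{48}$ ($V{\left(J,O \right)} = \left(-18 + \frac{1}{48}\right) \left(J + 61\right) = - \frac{863 \left(61 + J\right)}{48} = - \frac{52643}{48} - \frac{863 J}{48}$)
$-1723 + V{\left(122,A{\left(-8 \right)} \right)} = -1723 - \frac{52643}{16} = - \frac{80211}{16}$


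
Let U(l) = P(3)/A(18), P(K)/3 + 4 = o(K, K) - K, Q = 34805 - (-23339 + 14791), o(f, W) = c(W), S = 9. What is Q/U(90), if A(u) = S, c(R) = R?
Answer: -130059/4 ≈ -32515.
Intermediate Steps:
o(f, W) = W
Q = 43353 (Q = 34805 - 1*(-8548) = 34805 + 8548 = 43353)
A(u) = 9
P(K) = -12 (P(K) = -12 + 3*(K - K) = -12 + 3*0 = -12 + 0 = -12)
U(l) = -4/3 (U(l) = -12/9 = -12*1/9 = -4/3)
Q/U(90) = 43353/(-4/3) = 43353*(-3/4) = -130059/4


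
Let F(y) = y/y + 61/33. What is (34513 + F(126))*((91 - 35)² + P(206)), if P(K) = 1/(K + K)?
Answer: 1471655303759/13596 ≈ 1.0824e+8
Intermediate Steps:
F(y) = 94/33 (F(y) = 1 + 61*(1/33) = 1 + 61/33 = 94/33)
P(K) = 1/(2*K)
(34513 + F(126))*((91 - 35)² + P(206)) = (34513 + 94/33)*((91 - 35)² + (½)/206) = 1139023*(56² + (½)*(1/206))/33 = 1139023*(3136 + 1/412)/33 = (1139023/33)*(1292033/412) = 1471655303759/13596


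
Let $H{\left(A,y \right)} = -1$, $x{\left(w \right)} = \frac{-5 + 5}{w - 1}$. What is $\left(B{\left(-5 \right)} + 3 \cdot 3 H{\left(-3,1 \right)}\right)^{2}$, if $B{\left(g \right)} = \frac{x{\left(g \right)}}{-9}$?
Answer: $81$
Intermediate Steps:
$x{\left(w \right)} = 0$ ($x{\left(w \right)} = \frac{0}{-1 + w} = 0$)
$B{\left(g \right)} = 0$ ($B{\left(g \right)} = \frac{0}{-9} = 0 \left(- \frac{1}{9}\right) = 0$)
$\left(B{\left(-5 \right)} + 3 \cdot 3 H{\left(-3,1 \right)}\right)^{2} = \left(0 + 3 \cdot 3 \left(-1\right)\right)^{2} = \left(0 + 9 \left(-1\right)\right)^{2} = \left(0 - 9\right)^{2} = \left(-9\right)^{2} = 81$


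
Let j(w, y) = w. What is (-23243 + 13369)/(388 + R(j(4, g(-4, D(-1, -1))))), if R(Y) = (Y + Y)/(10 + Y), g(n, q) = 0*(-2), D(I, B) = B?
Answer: -34559/1360 ≈ -25.411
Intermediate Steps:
g(n, q) = 0
R(Y) = 2*Y/(10 + Y) (R(Y) = (2*Y)/(10 + Y) = 2*Y/(10 + Y))
(-23243 + 13369)/(388 + R(j(4, g(-4, D(-1, -1))))) = (-23243 + 13369)/(388 + 2*4/(10 + 4)) = -9874/(388 + 2*4/14) = -9874/(388 + 2*4*(1/14)) = -9874/(388 + 4/7) = -9874/2720/7 = -9874*7/2720 = -34559/1360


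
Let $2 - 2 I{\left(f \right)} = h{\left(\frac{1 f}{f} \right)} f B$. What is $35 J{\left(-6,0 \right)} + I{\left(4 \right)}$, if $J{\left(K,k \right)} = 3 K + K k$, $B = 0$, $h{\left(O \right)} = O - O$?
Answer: $-629$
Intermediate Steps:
$h{\left(O \right)} = 0$
$I{\left(f \right)} = 1$ ($I{\left(f \right)} = 1 - \frac{0 f 0}{2} = 1 - \frac{0 \cdot 0}{2} = 1 - 0 = 1 + 0 = 1$)
$35 J{\left(-6,0 \right)} + I{\left(4 \right)} = 35 \left(- 6 \left(3 + 0\right)\right) + 1 = 35 \left(\left(-6\right) 3\right) + 1 = 35 \left(-18\right) + 1 = -630 + 1 = -629$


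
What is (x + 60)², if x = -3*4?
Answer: 2304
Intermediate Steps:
x = -12
(x + 60)² = (-12 + 60)² = 48² = 2304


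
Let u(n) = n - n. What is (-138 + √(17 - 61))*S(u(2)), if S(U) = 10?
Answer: -1380 + 20*I*√11 ≈ -1380.0 + 66.333*I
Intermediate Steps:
u(n) = 0
(-138 + √(17 - 61))*S(u(2)) = (-138 + √(17 - 61))*10 = (-138 + √(-44))*10 = (-138 + 2*I*√11)*10 = -1380 + 20*I*√11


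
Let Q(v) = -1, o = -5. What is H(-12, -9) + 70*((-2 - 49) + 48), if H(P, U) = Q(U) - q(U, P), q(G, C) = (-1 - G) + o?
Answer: -214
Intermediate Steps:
q(G, C) = -6 - G (q(G, C) = (-1 - G) - 5 = -6 - G)
H(P, U) = 5 + U (H(P, U) = -1 - (-6 - U) = -1 + (6 + U) = 5 + U)
H(-12, -9) + 70*((-2 - 49) + 48) = (5 - 9) + 70*((-2 - 49) + 48) = -4 + 70*(-51 + 48) = -4 + 70*(-3) = -4 - 210 = -214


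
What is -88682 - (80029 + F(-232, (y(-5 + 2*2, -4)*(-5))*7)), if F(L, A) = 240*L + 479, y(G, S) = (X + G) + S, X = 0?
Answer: -113510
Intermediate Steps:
y(G, S) = G + S (y(G, S) = (0 + G) + S = G + S)
F(L, A) = 479 + 240*L
-88682 - (80029 + F(-232, (y(-5 + 2*2, -4)*(-5))*7)) = -88682 - (80029 + (479 + 240*(-232))) = -88682 - (80029 + (479 - 55680)) = -88682 - (80029 - 55201) = -88682 - 1*24828 = -88682 - 24828 = -113510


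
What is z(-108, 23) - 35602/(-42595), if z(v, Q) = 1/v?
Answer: 543203/657180 ≈ 0.82657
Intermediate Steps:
z(-108, 23) - 35602/(-42595) = 1/(-108) - 35602/(-42595) = -1/108 - 35602*(-1)/42595 = -1/108 - 1*(-5086/6085) = -1/108 + 5086/6085 = 543203/657180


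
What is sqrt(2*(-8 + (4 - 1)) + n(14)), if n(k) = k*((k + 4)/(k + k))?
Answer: I ≈ 1.0*I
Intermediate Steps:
n(k) = 2 + k/2 (n(k) = k*((4 + k)/((2*k))) = k*((4 + k)*(1/(2*k))) = k*((4 + k)/(2*k)) = 2 + k/2)
sqrt(2*(-8 + (4 - 1)) + n(14)) = sqrt(2*(-8 + (4 - 1)) + (2 + (1/2)*14)) = sqrt(2*(-8 + 3) + (2 + 7)) = sqrt(2*(-5) + 9) = sqrt(-10 + 9) = sqrt(-1) = I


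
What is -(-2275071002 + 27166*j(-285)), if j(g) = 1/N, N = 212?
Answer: 241157512629/106 ≈ 2.2751e+9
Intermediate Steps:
j(g) = 1/212
-(-2275071002 + 27166*j(-285)) = -27166/(1/(1/212 - 83747)) = -27166/(1/(-17754363/212)) = -27166/(-212/17754363) = -27166*(-17754363/212) = 241157512629/106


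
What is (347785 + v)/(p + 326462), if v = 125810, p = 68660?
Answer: 473595/395122 ≈ 1.1986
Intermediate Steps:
(347785 + v)/(p + 326462) = (347785 + 125810)/(68660 + 326462) = 473595/395122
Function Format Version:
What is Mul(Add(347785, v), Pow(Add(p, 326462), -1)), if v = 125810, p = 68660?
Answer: Rational(473595, 395122) ≈ 1.1986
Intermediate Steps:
Mul(Add(347785, v), Pow(Add(p, 326462), -1)) = Mul(Add(347785, 125810), Pow(Add(68660, 326462), -1)) = Mul(473595, Pow(395122, -1)) = Mul(473595, Rational(1, 395122)) = Rational(473595, 395122)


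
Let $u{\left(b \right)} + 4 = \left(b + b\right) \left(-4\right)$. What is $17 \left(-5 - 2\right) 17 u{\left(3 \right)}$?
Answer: $56644$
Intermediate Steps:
$u{\left(b \right)} = -4 - 8 b$ ($u{\left(b \right)} = -4 + \left(b + b\right) \left(-4\right) = -4 + 2 b \left(-4\right) = -4 - 8 b$)
$17 \left(-5 - 2\right) 17 u{\left(3 \right)} = 17 \left(-5 - 2\right) 17 \left(-4 - 24\right) = 17 \left(-7\right) 17 \left(-28\right) = \left(-119\right) 17 \left(-28\right) = \left(-2023\right) \left(-28\right) = 56644$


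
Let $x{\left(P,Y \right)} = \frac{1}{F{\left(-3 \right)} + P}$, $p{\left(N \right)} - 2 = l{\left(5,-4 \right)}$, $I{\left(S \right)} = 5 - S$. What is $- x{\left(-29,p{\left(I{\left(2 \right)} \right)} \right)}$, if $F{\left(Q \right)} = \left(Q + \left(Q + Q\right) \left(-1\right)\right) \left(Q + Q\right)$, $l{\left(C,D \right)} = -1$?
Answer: $\frac{1}{47} \approx 0.021277$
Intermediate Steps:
$p{\left(N \right)} = 1$ ($p{\left(N \right)} = 2 - 1 = 1$)
$F{\left(Q \right)} = - 2 Q^{2}$ ($F{\left(Q \right)} = \left(Q + 2 Q \left(-1\right)\right) 2 Q = \left(Q - 2 Q\right) 2 Q = - Q 2 Q = - 2 Q^{2}$)
$x{\left(P,Y \right)} = \frac{1}{-18 + P}$ ($x{\left(P,Y \right)} = \frac{1}{- 2 \left(-3\right)^{2} + P} = \frac{1}{\left(-2\right) 9 + P} = \frac{1}{-18 + P}$)
$- x{\left(-29,p{\left(I{\left(2 \right)} \right)} \right)} = - \frac{1}{-18 - 29} = - \frac{1}{-47} = \left(-1\right) \left(- \frac{1}{47}\right) = \frac{1}{47}$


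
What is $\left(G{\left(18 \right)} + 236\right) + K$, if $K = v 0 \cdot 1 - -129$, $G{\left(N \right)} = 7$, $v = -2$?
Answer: $372$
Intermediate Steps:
$K = 129$ ($K = \left(-2\right) 0 \cdot 1 - -129 = 0 \cdot 1 + 129 = 0 + 129 = 129$)
$\left(G{\left(18 \right)} + 236\right) + K = \left(7 + 236\right) + 129 = 243 + 129 = 372$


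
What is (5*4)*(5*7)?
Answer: 700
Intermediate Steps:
(5*4)*(5*7) = 20*35 = 700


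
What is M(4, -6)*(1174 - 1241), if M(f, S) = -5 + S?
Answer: 737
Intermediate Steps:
M(4, -6)*(1174 - 1241) = (-5 - 6)*(1174 - 1241) = -11*(-67) = 737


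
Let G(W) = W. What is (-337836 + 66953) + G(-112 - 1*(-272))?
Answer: -270723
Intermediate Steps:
(-337836 + 66953) + G(-112 - 1*(-272)) = (-337836 + 66953) + (-112 - 1*(-272)) = -270883 + (-112 + 272) = -270883 + 160 = -270723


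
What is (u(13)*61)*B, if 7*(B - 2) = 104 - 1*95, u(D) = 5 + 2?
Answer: 1403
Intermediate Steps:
u(D) = 7
B = 23/7 (B = 2 + (104 - 1*95)/7 = 2 + (104 - 95)/7 = 2 + (⅐)*9 = 2 + 9/7 = 23/7 ≈ 3.2857)
(u(13)*61)*B = (7*61)*(23/7) = 427*(23/7) = 1403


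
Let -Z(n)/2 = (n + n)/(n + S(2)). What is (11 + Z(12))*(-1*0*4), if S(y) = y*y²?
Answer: 0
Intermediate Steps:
S(y) = y³
Z(n) = -4*n/(8 + n) (Z(n) = -2*(n + n)/(n + 2³) = -2*2*n/(n + 8) = -2*2*n/(8 + n) = -4*n/(8 + n))
(11 + Z(12))*(-1*0*4) = (11 - 4*12/(8 + 12))*(-1*0*4) = (11 - 4*12/20)*(0*4) = (11 - 4*12*1/20)*0 = (11 - 12/5)*0 = (43/5)*0 = 0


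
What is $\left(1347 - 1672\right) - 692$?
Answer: $-1017$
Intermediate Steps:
$\left(1347 - 1672\right) - 692 = -325 - 692 = -1017$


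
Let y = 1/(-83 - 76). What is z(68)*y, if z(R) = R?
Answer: -68/159 ≈ -0.42767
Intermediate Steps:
y = -1/159 (y = 1/(-159) = -1/159 ≈ -0.0062893)
z(68)*y = 68*(-1/159) = -68/159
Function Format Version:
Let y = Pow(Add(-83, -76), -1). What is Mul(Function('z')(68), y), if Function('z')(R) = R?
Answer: Rational(-68, 159) ≈ -0.42767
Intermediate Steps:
y = Rational(-1, 159) (y = Pow(-159, -1) = Rational(-1, 159) ≈ -0.0062893)
Mul(Function('z')(68), y) = Mul(68, Rational(-1, 159)) = Rational(-68, 159)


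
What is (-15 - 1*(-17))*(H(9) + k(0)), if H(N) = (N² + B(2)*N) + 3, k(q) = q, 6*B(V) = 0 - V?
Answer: 162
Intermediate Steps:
B(V) = -V/6 (B(V) = (0 - V)/6 = (-V)/6 = -V/6)
H(N) = 3 + N² - N/3 (H(N) = (N² + (-⅙*2)*N) + 3 = (N² - N/3) + 3 = 3 + N² - N/3)
(-15 - 1*(-17))*(H(9) + k(0)) = (-15 - 1*(-17))*((3 + 9² - ⅓*9) + 0) = (-15 + 17)*((3 + 81 - 3) + 0) = 2*(81 + 0) = 2*81 = 162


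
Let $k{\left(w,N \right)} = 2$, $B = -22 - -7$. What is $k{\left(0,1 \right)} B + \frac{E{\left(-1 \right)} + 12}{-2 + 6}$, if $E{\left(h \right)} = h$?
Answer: $- \frac{109}{4} \approx -27.25$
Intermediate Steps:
$B = -15$ ($B = -22 + 7 = -15$)
$k{\left(0,1 \right)} B + \frac{E{\left(-1 \right)} + 12}{-2 + 6} = 2 \left(-15\right) + \frac{-1 + 12}{-2 + 6} = -30 + \frac{11}{4} = - \frac{109}{4}$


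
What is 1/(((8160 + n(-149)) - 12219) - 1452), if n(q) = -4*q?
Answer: -1/4915 ≈ -0.00020346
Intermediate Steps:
1/(((8160 + n(-149)) - 12219) - 1452) = 1/(((8160 - 4*(-149)) - 12219) - 1452) = 1/(((8160 + 596) - 12219) - 1452) = 1/((8756 - 12219) - 1452) = 1/(-3463 - 1452) = 1/(-4915) = -1/4915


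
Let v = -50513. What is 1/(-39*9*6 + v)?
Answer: -1/52619 ≈ -1.9005e-5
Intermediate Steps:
1/(-39*9*6 + v) = 1/(-39*9*6 - 50513) = 1/(-351*6 - 50513) = 1/(-2106 - 50513) = 1/(-52619) = -1/52619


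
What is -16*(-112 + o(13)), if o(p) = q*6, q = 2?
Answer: 1600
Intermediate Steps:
o(p) = 12 (o(p) = 2*6 = 12)
-16*(-112 + o(13)) = -16*(-112 + 12) = -16*(-100) = 1600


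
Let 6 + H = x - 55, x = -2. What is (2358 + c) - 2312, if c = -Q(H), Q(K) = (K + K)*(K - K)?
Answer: 46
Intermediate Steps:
H = -63 (H = -6 + (-2 - 55) = -6 - 57 = -63)
Q(K) = 0 (Q(K) = (2*K)*0 = 0)
c = 0 (c = -1*0 = 0)
(2358 + c) - 2312 = (2358 + 0) - 2312 = 2358 - 2312 = 46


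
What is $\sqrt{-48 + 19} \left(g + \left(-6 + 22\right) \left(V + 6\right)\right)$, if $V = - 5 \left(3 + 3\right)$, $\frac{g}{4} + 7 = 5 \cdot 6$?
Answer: $- 292 i \sqrt{29} \approx - 1572.5 i$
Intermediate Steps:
$g = 92$ ($g = -28 + 4 \cdot 5 \cdot 6 = -28 + 4 \cdot 30 = -28 + 120 = 92$)
$V = -30$ ($V = \left(-5\right) 6 = -30$)
$\sqrt{-48 + 19} \left(g + \left(-6 + 22\right) \left(V + 6\right)\right) = \sqrt{-48 + 19} \left(92 + \left(-6 + 22\right) \left(-30 + 6\right)\right) = \sqrt{-29} \left(92 + 16 \left(-24\right)\right) = i \sqrt{29} \left(92 - 384\right) = i \sqrt{29} \left(-292\right) = - 292 i \sqrt{29}$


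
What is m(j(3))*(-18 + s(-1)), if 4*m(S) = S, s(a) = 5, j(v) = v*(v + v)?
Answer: -117/2 ≈ -58.500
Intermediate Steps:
j(v) = 2*v² (j(v) = v*(2*v) = 2*v²)
m(S) = S/4
m(j(3))*(-18 + s(-1)) = ((2*3²)/4)*(-18 + 5) = ((2*9)/4)*(-13) = ((¼)*18)*(-13) = (9/2)*(-13) = -117/2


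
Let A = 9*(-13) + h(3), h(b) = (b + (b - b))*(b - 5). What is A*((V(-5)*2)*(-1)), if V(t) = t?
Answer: -1230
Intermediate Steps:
h(b) = b*(-5 + b) (h(b) = (b + 0)*(-5 + b) = b*(-5 + b))
A = -123 (A = 9*(-13) + 3*(-5 + 3) = -117 + 3*(-2) = -117 - 6 = -123)
A*((V(-5)*2)*(-1)) = -123*(-5*2)*(-1) = -(-1230)*(-1) = -123*10 = -1230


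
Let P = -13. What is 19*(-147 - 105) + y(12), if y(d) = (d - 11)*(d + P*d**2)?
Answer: -6648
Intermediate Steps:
y(d) = (-11 + d)*(d - 13*d**2) (y(d) = (d - 11)*(d - 13*d**2) = (-11 + d)*(d - 13*d**2))
19*(-147 - 105) + y(12) = 19*(-147 - 105) + 12*(-11 - 13*12**2 + 144*12) = 19*(-252) + 12*(-11 - 13*144 + 1728) = -4788 + 12*(-11 - 1872 + 1728) = -4788 + 12*(-155) = -4788 - 1860 = -6648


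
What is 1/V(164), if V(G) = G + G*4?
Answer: 1/820 ≈ 0.0012195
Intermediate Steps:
V(G) = 5*G (V(G) = G + 4*G = 5*G)
1/V(164) = 1/(5*164) = 1/820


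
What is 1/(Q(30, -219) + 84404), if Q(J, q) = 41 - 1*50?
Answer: 1/84395 ≈ 1.1849e-5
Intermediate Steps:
Q(J, q) = -9 (Q(J, q) = 41 - 50 = -9)
1/(Q(30, -219) + 84404) = 1/(-9 + 84404) = 1/84395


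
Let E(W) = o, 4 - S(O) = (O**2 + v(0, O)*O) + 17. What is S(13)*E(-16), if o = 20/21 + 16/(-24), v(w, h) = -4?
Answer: -260/7 ≈ -37.143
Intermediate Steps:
o = 2/7 (o = 20*(1/21) + 16*(-1/24) = 20/21 - 2/3 = 2/7 ≈ 0.28571)
S(O) = -13 - O**2 + 4*O (S(O) = 4 - ((O**2 - 4*O) + 17) = 4 - (17 + O**2 - 4*O) = 4 + (-17 - O**2 + 4*O) = -13 - O**2 + 4*O)
E(W) = 2/7
S(13)*E(-16) = (-13 - 1*13**2 + 4*13)*(2/7) = (-13 - 1*169 + 52)*(2/7) = (-13 - 169 + 52)*(2/7) = -130*2/7 = -260/7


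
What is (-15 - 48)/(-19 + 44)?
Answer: -63/25 ≈ -2.5200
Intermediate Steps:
(-15 - 48)/(-19 + 44) = -63/25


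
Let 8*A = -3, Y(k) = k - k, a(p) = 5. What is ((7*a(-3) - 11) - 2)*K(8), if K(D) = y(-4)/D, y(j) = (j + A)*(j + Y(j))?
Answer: 385/8 ≈ 48.125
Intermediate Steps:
Y(k) = 0
A = -3/8 (A = (1/8)*(-3) = -3/8 ≈ -0.37500)
y(j) = j*(-3/8 + j) (y(j) = (j - 3/8)*(j + 0) = (-3/8 + j)*j = j*(-3/8 + j))
K(D) = 35/(2*D) (K(D) = ((1/8)*(-4)*(-3 + 8*(-4)))/D = ((1/8)*(-4)*(-3 - 32))/D = ((1/8)*(-4)*(-35))/D = 35/(2*D))
((7*a(-3) - 11) - 2)*K(8) = ((7*5 - 11) - 2)*((35/2)/8) = ((35 - 11) - 2)*((35/2)*(1/8)) = (24 - 2)*(35/16) = 22*(35/16) = 385/8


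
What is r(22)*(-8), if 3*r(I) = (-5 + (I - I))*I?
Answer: 880/3 ≈ 293.33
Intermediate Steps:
r(I) = -5*I/3 (r(I) = ((-5 + (I - I))*I)/3 = ((-5 + 0)*I)/3 = (-5*I)/3 = -5*I/3)
r(22)*(-8) = -5/3*22*(-8) = -110/3*(-8) = 880/3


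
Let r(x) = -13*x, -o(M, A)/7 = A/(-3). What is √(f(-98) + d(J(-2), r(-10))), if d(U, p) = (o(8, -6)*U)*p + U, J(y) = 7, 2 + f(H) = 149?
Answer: I*√12586 ≈ 112.19*I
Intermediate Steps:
o(M, A) = 7*A/3 (o(M, A) = -7*A/(-3) = -7*A*(-1)/3 = -(-7)*A/3 = 7*A/3)
f(H) = 147 (f(H) = -2 + 149 = 147)
d(U, p) = U - 14*U*p (d(U, p) = (((7/3)*(-6))*U)*p + U = (-14*U)*p + U = -14*U*p + U = U - 14*U*p)
√(f(-98) + d(J(-2), r(-10))) = √(147 + 7*(1 - (-182)*(-10))) = √(147 + 7*(1 - 14*130)) = √(147 + 7*(1 - 1820)) = √(147 + 7*(-1819)) = √(147 - 12733) = √(-12586) = I*√12586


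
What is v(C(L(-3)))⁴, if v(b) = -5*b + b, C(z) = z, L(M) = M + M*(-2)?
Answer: 20736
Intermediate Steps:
L(M) = -M (L(M) = M - 2*M = -M)
v(b) = -4*b
v(C(L(-3)))⁴ = (-(-4)*(-3))⁴ = (-4*3)⁴ = (-12)⁴ = 20736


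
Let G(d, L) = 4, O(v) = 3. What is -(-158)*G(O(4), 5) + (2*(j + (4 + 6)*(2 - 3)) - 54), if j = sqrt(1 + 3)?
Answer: 562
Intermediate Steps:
j = 2 (j = sqrt(4) = 2)
-(-158)*G(O(4), 5) + (2*(j + (4 + 6)*(2 - 3)) - 54) = -(-158)*4 + (2*(2 + (4 + 6)*(2 - 3)) - 54) = -158*(-4) + (2*(2 + 10*(-1)) - 54) = 632 + (2*(2 - 10) - 54) = 632 + (2*(-8) - 54) = 632 + (-16 - 54) = 632 - 70 = 562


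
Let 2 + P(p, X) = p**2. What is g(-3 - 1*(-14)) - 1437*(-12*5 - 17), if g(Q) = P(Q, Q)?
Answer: 110768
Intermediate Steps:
P(p, X) = -2 + p**2
g(Q) = -2 + Q**2
g(-3 - 1*(-14)) - 1437*(-12*5 - 17) = (-2 + (-3 - 1*(-14))**2) - 1437*(-12*5 - 17) = (-2 + (-3 + 14)**2) - 1437*(-60 - 17) = (-2 + 11**2) - 1437*(-77) = (-2 + 121) + 110649 = 119 + 110649 = 110768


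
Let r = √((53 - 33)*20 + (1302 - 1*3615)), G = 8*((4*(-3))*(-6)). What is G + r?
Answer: 576 + I*√1913 ≈ 576.0 + 43.738*I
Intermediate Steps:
G = 576 (G = 8*(-12*(-6)) = 8*72 = 576)
r = I*√1913 (r = √(20*20 + (1302 - 3615)) = √(400 - 2313) = √(-1913) = I*√1913 ≈ 43.738*I)
G + r = 576 + I*√1913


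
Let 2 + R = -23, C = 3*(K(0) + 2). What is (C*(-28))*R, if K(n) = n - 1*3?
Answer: -2100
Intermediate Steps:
K(n) = -3 + n (K(n) = n - 3 = -3 + n)
C = -3 (C = 3*((-3 + 0) + 2) = 3*(-3 + 2) = 3*(-1) = -3)
R = -25 (R = -2 - 23 = -25)
(C*(-28))*R = -3*(-28)*(-25) = 84*(-25) = -2100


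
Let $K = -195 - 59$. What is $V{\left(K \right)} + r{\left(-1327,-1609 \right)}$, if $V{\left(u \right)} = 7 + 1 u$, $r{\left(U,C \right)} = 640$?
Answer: $393$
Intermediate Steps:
$K = -254$
$V{\left(u \right)} = 7 + u$
$V{\left(K \right)} + r{\left(-1327,-1609 \right)} = \left(7 - 254\right) + 640 = -247 + 640 = 393$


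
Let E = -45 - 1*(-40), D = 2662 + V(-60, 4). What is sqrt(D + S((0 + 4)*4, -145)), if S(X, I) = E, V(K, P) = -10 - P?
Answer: sqrt(2643) ≈ 51.410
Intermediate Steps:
D = 2648 (D = 2662 + (-10 - 1*4) = 2662 + (-10 - 4) = 2662 - 14 = 2648)
E = -5 (E = -45 + 40 = -5)
S(X, I) = -5
sqrt(D + S((0 + 4)*4, -145)) = sqrt(2648 - 5) = sqrt(2643)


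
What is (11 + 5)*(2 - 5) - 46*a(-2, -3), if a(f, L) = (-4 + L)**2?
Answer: -2302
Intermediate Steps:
(11 + 5)*(2 - 5) - 46*a(-2, -3) = (11 + 5)*(2 - 5) - 46*(-4 - 3)**2 = 16*(-3) - 46*(-7)**2 = -48 - 46*49 = -48 - 2254 = -2302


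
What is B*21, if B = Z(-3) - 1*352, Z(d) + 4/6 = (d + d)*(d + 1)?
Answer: -7154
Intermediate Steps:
Z(d) = -⅔ + 2*d*(1 + d) (Z(d) = -⅔ + (d + d)*(d + 1) = -⅔ + (2*d)*(1 + d) = -⅔ + 2*d*(1 + d))
B = -1022/3 (B = (-⅔ + 2*(-3) + 2*(-3)²) - 1*352 = (-⅔ - 6 + 2*9) - 352 = (-⅔ - 6 + 18) - 352 = 34/3 - 352 = -1022/3 ≈ -340.67)
B*21 = -1022/3*21 = -7154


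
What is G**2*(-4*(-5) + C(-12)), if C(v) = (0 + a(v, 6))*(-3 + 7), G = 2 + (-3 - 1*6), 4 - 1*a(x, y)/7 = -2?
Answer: 9212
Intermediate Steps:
a(x, y) = 42 (a(x, y) = 28 - 7*(-2) = 28 + 14 = 42)
G = -7 (G = 2 + (-3 - 6) = 2 - 9 = -7)
C(v) = 168 (C(v) = (0 + 42)*(-3 + 7) = 42*4 = 168)
G**2*(-4*(-5) + C(-12)) = (-7)**2*(-4*(-5) + 168) = 49*(20 + 168) = 49*188 = 9212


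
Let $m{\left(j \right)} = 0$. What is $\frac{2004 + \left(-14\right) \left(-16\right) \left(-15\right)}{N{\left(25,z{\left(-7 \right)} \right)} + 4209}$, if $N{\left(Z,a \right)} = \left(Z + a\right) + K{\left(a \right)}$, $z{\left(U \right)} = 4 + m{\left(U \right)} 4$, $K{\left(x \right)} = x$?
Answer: $- \frac{226}{707} \approx -0.31966$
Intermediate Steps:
$z{\left(U \right)} = 4$ ($z{\left(U \right)} = 4 + 0 \cdot 4 = 4 + 0 = 4$)
$N{\left(Z,a \right)} = Z + 2 a$ ($N{\left(Z,a \right)} = \left(Z + a\right) + a = Z + 2 a$)
$\frac{2004 + \left(-14\right) \left(-16\right) \left(-15\right)}{N{\left(25,z{\left(-7 \right)} \right)} + 4209} = \frac{2004 + \left(-14\right) \left(-16\right) \left(-15\right)}{\left(25 + 2 \cdot 4\right) + 4209} = \frac{2004 + 224 \left(-15\right)}{\left(25 + 8\right) + 4209} = \frac{2004 - 3360}{33 + 4209} = - \frac{1356}{4242} = \left(-1356\right) \frac{1}{4242} = - \frac{226}{707}$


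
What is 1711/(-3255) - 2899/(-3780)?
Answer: 4039/16740 ≈ 0.24128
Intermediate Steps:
1711/(-3255) - 2899/(-3780) = 1711*(-1/3255) - 2899*(-1/3780) = -1711/3255 + 2899/3780 = 4039/16740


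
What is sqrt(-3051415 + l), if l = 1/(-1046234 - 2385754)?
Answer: I*sqrt(998367183734780993)/571998 ≈ 1746.8*I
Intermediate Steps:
l = -1/3431988 (l = 1/(-3431988) = -1/3431988 ≈ -2.9138e-7)
sqrt(-3051415 + l) = sqrt(-3051415 - 1/3431988) = sqrt(-10472419663021/3431988) = I*sqrt(998367183734780993)/571998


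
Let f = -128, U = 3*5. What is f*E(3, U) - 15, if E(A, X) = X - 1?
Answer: -1807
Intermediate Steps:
U = 15
E(A, X) = -1 + X
f*E(3, U) - 15 = -128*(-1 + 15) - 15 = -128*14 - 15 = -1792 - 15 = -1807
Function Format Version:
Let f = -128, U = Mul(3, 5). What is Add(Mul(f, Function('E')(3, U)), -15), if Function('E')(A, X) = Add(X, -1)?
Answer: -1807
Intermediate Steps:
U = 15
Function('E')(A, X) = Add(-1, X)
Add(Mul(f, Function('E')(3, U)), -15) = Add(Mul(-128, Add(-1, 15)), -15) = Add(Mul(-128, 14), -15) = Add(-1792, -15) = -1807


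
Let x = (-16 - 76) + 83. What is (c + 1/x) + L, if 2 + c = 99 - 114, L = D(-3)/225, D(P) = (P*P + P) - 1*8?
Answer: -428/25 ≈ -17.120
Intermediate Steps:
D(P) = -8 + P + P² (D(P) = (P² + P) - 8 = (P + P²) - 8 = -8 + P + P²)
x = -9 (x = -92 + 83 = -9)
L = -2/225 (L = (-8 - 3 + (-3)²)/225 = (-8 - 3 + 9)*(1/225) = -2*1/225 = -2/225 ≈ -0.0088889)
c = -17 (c = -2 + (99 - 114) = -2 - 15 = -17)
(c + 1/x) + L = (-17 + 1/(-9)) - 2/225 = (-17 - ⅑) - 2/225 = -154/9 - 2/225 = -428/25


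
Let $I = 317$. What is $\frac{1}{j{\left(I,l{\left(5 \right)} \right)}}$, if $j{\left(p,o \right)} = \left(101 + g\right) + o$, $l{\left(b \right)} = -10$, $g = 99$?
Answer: $\frac{1}{190} \approx 0.0052632$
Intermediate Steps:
$j{\left(p,o \right)} = 200 + o$ ($j{\left(p,o \right)} = \left(101 + 99\right) + o = 200 + o$)
$\frac{1}{j{\left(I,l{\left(5 \right)} \right)}} = \frac{1}{200 - 10} = \frac{1}{190}$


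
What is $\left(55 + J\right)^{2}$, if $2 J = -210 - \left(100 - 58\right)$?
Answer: $5041$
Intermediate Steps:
$J = -126$ ($J = \frac{-210 - \left(100 - 58\right)}{2} = \frac{-210 - 42}{2} = \frac{1}{2} \left(-252\right) = -126$)
$\left(55 + J\right)^{2} = \left(55 - 126\right)^{2} = \left(-71\right)^{2} = 5041$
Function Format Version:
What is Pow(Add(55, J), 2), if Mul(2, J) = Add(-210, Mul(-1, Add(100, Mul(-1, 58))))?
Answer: 5041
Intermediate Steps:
J = -126 (J = Mul(Rational(1, 2), Add(-210, Mul(-1, Add(100, Mul(-1, 58))))) = Mul(Rational(1, 2), Add(-210, Mul(-1, Add(100, -58)))) = Mul(Rational(1, 2), Add(-210, Mul(-1, 42))) = Mul(Rational(1, 2), Add(-210, -42)) = Mul(Rational(1, 2), -252) = -126)
Pow(Add(55, J), 2) = Pow(Add(55, -126), 2) = Pow(-71, 2) = 5041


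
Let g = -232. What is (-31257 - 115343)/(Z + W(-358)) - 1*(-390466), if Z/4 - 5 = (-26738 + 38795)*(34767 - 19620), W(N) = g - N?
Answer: 142619592767946/365254831 ≈ 3.9047e+5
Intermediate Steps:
W(N) = -232 - N
Z = 730509536 (Z = 20 + 4*((-26738 + 38795)*(34767 - 19620)) = 20 + 4*(12057*15147) = 20 + 4*182627379 = 20 + 730509516 = 730509536)
(-31257 - 115343)/(Z + W(-358)) - 1*(-390466) = (-31257 - 115343)/(730509536 + (-232 - 1*(-358))) - 1*(-390466) = -146600/(730509536 + (-232 + 358)) + 390466 = -146600/(730509536 + 126) + 390466 = -146600/730509662 + 390466 = -146600*1/730509662 + 390466 = -73300/365254831 + 390466 = 142619592767946/365254831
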